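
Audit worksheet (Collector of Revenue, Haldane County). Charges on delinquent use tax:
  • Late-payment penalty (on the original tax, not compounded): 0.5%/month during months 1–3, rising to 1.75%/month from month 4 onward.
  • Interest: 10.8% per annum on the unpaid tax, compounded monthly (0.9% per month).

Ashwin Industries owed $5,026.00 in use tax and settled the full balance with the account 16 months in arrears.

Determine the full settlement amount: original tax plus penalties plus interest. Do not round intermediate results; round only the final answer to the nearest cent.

$7,019.51

Penalty, months 1–3: 3 × 0.5% × $5,026.00 = $75.39
Penalty, months 4–16: 13 × 1.75% × $5,026.00 = $1,143.42…
Interest: $5,026.00 × ((1 + 0.009)^16 − 1) = $5,026.00 × 0.1541404… = $774.7099…
Total = $5,026.00 + $1,218.8050 + $774.7099… = $7,019.51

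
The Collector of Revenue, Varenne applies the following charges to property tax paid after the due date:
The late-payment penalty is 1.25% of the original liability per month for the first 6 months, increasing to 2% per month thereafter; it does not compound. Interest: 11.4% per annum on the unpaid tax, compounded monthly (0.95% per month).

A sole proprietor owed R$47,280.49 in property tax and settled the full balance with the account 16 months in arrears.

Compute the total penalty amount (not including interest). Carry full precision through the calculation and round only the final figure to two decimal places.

R$13,002.13

Penalty, months 1–6: 6 × 1.25% × R$47,280.49 = R$3,546.04…
Penalty, months 7–16: 10 × 2% × R$47,280.49 = R$9,456.10…
Total penalty = R$3,546.04… + R$9,456.10… = R$13,002.13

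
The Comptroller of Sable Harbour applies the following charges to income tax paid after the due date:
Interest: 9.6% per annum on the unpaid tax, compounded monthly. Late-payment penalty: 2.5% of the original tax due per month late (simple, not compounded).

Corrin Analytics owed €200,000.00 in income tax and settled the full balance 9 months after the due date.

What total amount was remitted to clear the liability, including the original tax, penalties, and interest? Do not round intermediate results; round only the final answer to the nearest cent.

€259,869.51

Late-payment penalty: 9 × 2.5% × €200,000.00 = €45,000.00
Interest (9.6%/yr ÷ 12 = 0.8%/month): €200,000.00 × ((1 + 0.008)^9 − 1) = €14,869.5056…
Total = €200,000.00 + €45,000.0000 + €14,869.5056… = €259,869.51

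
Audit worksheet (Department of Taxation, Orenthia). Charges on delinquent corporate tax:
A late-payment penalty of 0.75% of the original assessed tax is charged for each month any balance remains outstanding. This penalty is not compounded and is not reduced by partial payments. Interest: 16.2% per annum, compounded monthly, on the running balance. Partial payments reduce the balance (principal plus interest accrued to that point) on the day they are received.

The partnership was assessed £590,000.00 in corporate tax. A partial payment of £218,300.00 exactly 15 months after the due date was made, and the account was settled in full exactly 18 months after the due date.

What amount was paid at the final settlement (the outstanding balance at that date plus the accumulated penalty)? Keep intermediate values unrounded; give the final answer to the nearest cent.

£603,457.49

Monthly rate = 16.2% ÷ 12 = 1.35%
Balance at month 15: £590,000.0000 × (1 + 0.0135)^15 = £721,453.4376…
After £218,300.00 payment: £721,453.4376… − £218,300.00 = £503,153.4376…
Balance at month 18: £503,153.4376… × (1 + 0.0135)^3 = £523,807.4889…
Penalty: 18 × 0.75% × £590,000.00 = £79,650.00
Final settlement = outstanding balance + penalty = £523,807.4889… + £79,650.00 = £603,457.49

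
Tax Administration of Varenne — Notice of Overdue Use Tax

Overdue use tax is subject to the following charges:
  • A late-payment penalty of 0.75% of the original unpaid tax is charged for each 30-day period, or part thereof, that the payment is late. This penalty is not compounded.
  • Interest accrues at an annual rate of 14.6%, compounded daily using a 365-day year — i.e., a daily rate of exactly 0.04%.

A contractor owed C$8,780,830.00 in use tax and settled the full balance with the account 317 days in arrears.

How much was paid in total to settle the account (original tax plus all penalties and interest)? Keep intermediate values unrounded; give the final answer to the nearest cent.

C$10,692,075.79

Penalty periods: ⌈317/30⌉ = 11; penalty = 11 × 0.75% × C$8,780,830.00 = C$724,418.48…
Interest: C$8,780,830.00 × ((1 + 0.0004)^317 − 1) = C$8,780,830.00 × 0.13516118… = C$1,186,827.3153…
Total = C$8,780,830.00 + C$724,418.4750 + C$1,186,827.3153… = C$10,692,075.79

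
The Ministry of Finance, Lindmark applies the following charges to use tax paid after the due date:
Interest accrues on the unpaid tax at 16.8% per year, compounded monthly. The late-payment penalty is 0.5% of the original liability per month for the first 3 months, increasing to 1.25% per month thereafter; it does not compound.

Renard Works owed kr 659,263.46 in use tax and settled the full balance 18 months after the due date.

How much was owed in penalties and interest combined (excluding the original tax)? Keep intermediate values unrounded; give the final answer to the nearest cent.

Penalty, months 1–3: 3 × 0.5% × kr 659,263.46 = kr 9,888.95…
Penalty, months 4–18: 15 × 1.25% × kr 659,263.46 = kr 123,611.90…
Interest (16.8%/yr ÷ 12 = 1.4%/month): kr 659,263.46 × ((1 + 0.014)^18 − 1) = kr 187,461.1747…
Penalties + interest = kr 133,500.8507… + kr 187,461.1747… = kr 320,962.03

kr 320,962.03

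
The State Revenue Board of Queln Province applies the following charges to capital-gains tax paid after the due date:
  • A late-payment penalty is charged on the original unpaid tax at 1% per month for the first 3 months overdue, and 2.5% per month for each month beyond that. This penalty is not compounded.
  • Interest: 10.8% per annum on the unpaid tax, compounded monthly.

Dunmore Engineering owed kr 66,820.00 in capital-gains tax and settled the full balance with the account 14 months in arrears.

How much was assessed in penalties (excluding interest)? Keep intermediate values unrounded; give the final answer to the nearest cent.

kr 20,380.10

Penalty, months 1–3: 3 × 1% × kr 66,820.00 = kr 2,004.60
Penalty, months 4–14: 11 × 2.5% × kr 66,820.00 = kr 18,375.50
Total penalty = kr 2,004.60 + kr 18,375.50 = kr 20,380.10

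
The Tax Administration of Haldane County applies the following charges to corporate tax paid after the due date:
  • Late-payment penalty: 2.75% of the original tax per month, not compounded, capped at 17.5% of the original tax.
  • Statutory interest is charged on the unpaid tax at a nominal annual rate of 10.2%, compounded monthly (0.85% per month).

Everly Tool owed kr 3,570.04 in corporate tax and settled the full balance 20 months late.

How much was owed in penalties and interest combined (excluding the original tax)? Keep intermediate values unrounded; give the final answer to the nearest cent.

kr 1,283.26

Penalty (uncapped): 20 × 2.75% × kr 3,570.04 = kr 1,963.52…; cap = 17.5% × kr 3,570.04 = kr 624.76… → penalty = kr 624.76…
Interest: kr 3,570.04 × ((1 + 0.0085)^20 − 1) = kr 3,570.04 × 0.1844536… = kr 658.5067…
Penalties + interest = kr 624.7570 + kr 658.5067… = kr 1,283.26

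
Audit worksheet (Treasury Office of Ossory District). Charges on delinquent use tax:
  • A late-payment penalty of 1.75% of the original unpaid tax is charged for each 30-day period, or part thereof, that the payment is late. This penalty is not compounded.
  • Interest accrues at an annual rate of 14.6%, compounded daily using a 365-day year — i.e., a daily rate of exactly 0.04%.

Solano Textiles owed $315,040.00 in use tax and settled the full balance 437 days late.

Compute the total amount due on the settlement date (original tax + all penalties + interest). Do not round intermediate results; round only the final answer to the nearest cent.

$457,900.04

Penalty periods: ⌈437/30⌉ = 15; penalty = 15 × 1.75% × $315,040.00 = $82,698.00
Interest: $315,040.00 × ((1 + 0.0004)^437 − 1) = $315,040.00 × 0.19096637… = $60,162.0437…
Total = $315,040.00 + $82,698.0000 + $60,162.0437… = $457,900.04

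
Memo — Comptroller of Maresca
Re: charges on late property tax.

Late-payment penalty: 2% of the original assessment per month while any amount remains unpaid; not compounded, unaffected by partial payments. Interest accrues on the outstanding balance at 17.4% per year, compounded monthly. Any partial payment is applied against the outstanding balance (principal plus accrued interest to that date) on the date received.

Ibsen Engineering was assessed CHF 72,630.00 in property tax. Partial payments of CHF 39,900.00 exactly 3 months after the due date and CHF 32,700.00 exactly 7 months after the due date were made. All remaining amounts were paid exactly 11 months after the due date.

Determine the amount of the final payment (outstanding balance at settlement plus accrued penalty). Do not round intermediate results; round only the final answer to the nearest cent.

CHF 21,662.10

Monthly rate = 17.4% ÷ 12 = 1.45%
Balance at month 3: CHF 72,630.0000 × (1 + 0.0145)^3 = CHF 75,835.4378…
After CHF 39,900.00 payment: CHF 75,835.4378… − CHF 39,900.00 = CHF 35,935.4378…
Balance at month 7: CHF 35,935.4378… × (1 + 0.0145)^4 = CHF 38,065.4655…
After CHF 32,700.00 payment: CHF 38,065.4655… − CHF 32,700.00 = CHF 5,365.4655…
Balance at month 11: CHF 5,365.4655… × (1 + 0.0145)^4 = CHF 5,683.4967…
Penalty: 11 × 2% × CHF 72,630.00 = CHF 15,978.60
Final settlement = outstanding balance + penalty = CHF 5,683.4967… + CHF 15,978.60 = CHF 21,662.10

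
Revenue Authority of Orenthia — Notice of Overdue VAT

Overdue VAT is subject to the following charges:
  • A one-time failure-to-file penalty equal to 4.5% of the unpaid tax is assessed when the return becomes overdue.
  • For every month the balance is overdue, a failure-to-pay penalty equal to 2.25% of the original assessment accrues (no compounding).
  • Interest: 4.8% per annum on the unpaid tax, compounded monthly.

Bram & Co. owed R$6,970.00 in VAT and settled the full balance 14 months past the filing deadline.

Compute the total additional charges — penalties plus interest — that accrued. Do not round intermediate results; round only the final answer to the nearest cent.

R$2,909.83

Failure-to-file penalty: 4.5% × R$6,970.00 = R$313.65
Failure-to-pay penalty: 14 × 2.25% × R$6,970.00 = R$2,195.55
Interest (4.8%/yr ÷ 12 = 0.4%/month): R$6,970.00 × ((1 + 0.004)^14 − 1) = R$400.6325…
Penalties + interest = R$2,509.2000 + R$400.6325… = R$2,909.83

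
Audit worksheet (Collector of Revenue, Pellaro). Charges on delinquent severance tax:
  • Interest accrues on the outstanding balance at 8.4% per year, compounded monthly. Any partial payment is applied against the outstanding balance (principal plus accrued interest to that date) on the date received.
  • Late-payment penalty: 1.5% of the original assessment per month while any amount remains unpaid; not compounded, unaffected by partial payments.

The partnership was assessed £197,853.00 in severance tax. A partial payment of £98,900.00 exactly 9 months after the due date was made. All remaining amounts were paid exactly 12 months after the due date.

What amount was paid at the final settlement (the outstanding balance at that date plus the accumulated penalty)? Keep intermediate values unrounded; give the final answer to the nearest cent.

£149,749.74

Monthly rate = 8.4% ÷ 12 = 0.7%
Balance at month 9: £197,853.0000 × (1 + 0.007)^9 = £210,672.5125…
After £98,900.00 payment: £210,672.5125… − £98,900.00 = £111,772.5125…
Balance at month 12: £111,772.5125… × (1 + 0.007)^3 = £114,136.2042…
Penalty: 12 × 1.5% × £197,853.00 = £35,613.54
Final settlement = outstanding balance + penalty = £114,136.2042… + £35,613.54 = £149,749.74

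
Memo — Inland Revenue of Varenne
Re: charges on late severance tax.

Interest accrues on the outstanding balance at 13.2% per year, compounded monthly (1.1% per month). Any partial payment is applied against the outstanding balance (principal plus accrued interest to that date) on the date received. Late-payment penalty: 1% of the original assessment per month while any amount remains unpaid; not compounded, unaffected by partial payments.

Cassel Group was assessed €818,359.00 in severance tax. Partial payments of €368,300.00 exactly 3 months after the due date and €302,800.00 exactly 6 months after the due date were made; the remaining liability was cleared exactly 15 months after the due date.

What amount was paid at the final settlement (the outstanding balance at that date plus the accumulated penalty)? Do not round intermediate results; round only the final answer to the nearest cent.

Balance at month 3: €818,359.0000 × (1 + 0.011)^3 = €845,663.0006…
After €368,300.00 payment: €845,663.0006… − €368,300.00 = €477,363.0006…
Balance at month 6: €477,363.0006… × (1 + 0.011)^3 = €493,289.8977…
After €302,800.00 payment: €493,289.8977… − €302,800.00 = €190,489.8977…
Balance at month 15: €190,489.8977… × (1 + 0.011)^9 = €210,199.8244…
Penalty: 15 × 1% × €818,359.00 = €122,753.85
Final settlement = outstanding balance + penalty = €210,199.8244… + €122,753.85 = €332,953.67

€332,953.67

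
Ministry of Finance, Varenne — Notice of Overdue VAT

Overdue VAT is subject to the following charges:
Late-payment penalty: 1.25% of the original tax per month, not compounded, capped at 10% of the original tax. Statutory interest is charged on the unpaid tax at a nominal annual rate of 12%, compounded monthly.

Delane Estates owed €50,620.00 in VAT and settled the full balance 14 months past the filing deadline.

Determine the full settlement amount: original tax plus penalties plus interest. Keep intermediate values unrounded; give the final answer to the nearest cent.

€63,248.38

Penalty (uncapped): 14 × 1.25% × €50,620.00 = €8,858.50; cap = 10% × €50,620.00 = €5,062.00 → penalty = €5,062.00
Interest (12%/yr ÷ 12 = 1%/month): €50,620.00 × ((1 + 0.01)^14 − 1) = €7,566.3847…
Total = €50,620.00 + €5,062.0000 + €7,566.3847… = €63,248.38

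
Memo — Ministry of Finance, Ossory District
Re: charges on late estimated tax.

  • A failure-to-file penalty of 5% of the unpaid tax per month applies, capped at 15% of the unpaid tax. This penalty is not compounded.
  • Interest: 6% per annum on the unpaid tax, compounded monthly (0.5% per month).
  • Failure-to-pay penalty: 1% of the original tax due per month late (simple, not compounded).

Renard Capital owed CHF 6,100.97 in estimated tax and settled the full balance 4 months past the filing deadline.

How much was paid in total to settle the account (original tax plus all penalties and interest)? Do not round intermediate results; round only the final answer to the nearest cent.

CHF 7,383.09

Failure-to-file: 4 × 5% × CHF 6,100.97 = CHF 1,220.19…, capped at 15% × CHF 6,100.97 = CHF 915.15…
Failure-to-pay penalty: 4 × 1% × CHF 6,100.97 = CHF 244.04…
Interest: CHF 6,100.97 × ((1 + 0.005)^4 − 1) = CHF 6,100.97 × 0.0201505… = CHF 122.9376…
Total = CHF 6,100.97 + CHF 1,159.1843 + CHF 122.9376… = CHF 7,383.09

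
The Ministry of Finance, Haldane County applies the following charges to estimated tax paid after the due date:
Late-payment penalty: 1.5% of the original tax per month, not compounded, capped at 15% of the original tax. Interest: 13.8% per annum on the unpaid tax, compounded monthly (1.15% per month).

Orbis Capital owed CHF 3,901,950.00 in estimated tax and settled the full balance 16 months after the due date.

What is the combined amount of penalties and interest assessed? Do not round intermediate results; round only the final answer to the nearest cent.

CHF 1,368,626.21

Penalty (uncapped): 16 × 1.5% × CHF 3,901,950.00 = CHF 936,468.00; cap = 15% × CHF 3,901,950.00 = CHF 585,292.50 → penalty = CHF 585,292.50
Interest: CHF 3,901,950.00 × ((1 + 0.0115)^16 − 1) = CHF 3,901,950.00 × 0.2007544… = CHF 783,333.7064…
Penalties + interest = CHF 585,292.5000 + CHF 783,333.7064… = CHF 1,368,626.21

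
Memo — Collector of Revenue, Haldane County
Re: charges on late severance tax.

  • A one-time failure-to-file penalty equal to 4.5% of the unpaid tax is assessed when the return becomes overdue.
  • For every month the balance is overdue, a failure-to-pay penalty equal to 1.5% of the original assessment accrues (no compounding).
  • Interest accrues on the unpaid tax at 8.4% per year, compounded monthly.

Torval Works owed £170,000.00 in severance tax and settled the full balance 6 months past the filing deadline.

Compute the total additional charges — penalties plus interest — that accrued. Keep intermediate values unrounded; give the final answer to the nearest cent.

Failure-to-file penalty: 4.5% × £170,000.00 = £7,650.00
Failure-to-pay penalty: 6 × 1.5% × £170,000.00 = £15,300.00
Interest (8.4%/yr ÷ 12 = 0.7%/month): £170,000.00 × ((1 + 0.007)^6 − 1) = £7,266.1223…
Penalties + interest = £22,950.0000 + £7,266.1223… = £30,216.12

£30,216.12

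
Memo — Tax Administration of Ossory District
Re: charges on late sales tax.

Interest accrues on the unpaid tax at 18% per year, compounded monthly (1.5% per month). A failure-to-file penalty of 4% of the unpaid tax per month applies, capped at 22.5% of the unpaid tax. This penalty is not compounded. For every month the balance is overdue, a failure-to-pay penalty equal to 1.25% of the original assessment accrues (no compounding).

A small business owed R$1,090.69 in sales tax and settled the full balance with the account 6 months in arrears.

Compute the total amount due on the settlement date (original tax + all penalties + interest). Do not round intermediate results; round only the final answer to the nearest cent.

Failure-to-file: 6 × 4% × R$1,090.69 = R$261.77…, capped at 22.5% × R$1,090.69 = R$245.41…
Failure-to-pay penalty: 6 × 1.25% × R$1,090.69 = R$81.80…
Interest: R$1,090.69 × ((1 + 0.015)^6 − 1) = R$1,090.69 × 0.0934433… = R$101.9176…
Total = R$1,090.69 + R$327.2070 + R$101.9176… = R$1,519.81

R$1,519.81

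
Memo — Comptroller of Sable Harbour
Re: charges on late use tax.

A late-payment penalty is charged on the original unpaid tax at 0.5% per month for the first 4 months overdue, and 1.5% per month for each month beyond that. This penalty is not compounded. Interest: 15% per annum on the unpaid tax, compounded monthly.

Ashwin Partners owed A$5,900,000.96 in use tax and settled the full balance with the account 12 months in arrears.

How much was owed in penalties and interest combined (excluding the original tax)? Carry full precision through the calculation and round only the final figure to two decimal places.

Penalty, months 1–4: 4 × 0.5% × A$5,900,000.96 = A$118,000.02…
Penalty, months 5–12: 8 × 1.5% × A$5,900,000.96 = A$708,000.12…
Interest (15%/yr ÷ 12 = 1.25%/month): A$5,900,000.96 × ((1 + 0.0125)^12 − 1) = A$948,451.8089…
Penalties + interest = A$826,000.1344 + A$948,451.8089… = A$1,774,451.94

A$1,774,451.94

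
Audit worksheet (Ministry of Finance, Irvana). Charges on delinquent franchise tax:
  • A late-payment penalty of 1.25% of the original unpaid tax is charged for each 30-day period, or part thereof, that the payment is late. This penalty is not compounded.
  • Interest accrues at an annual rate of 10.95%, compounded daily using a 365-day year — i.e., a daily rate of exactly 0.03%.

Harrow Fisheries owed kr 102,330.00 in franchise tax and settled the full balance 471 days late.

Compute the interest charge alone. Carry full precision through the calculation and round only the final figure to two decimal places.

kr 15,528.14

Interest: kr 102,330.00 × ((1 + 0.0003)^471 − 1) = kr 102,330.00 × 0.15174572… = kr 15,528.1396…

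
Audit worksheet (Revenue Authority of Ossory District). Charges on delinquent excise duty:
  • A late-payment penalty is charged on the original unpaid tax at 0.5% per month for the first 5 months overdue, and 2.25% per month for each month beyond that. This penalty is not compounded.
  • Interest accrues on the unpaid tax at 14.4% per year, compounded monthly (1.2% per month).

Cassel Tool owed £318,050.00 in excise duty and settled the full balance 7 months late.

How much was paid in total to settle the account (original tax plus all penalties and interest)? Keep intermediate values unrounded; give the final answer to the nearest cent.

Penalty, months 1–5: 5 × 0.5% × £318,050.00 = £7,951.25
Penalty, months 6–7: 2 × 2.25% × £318,050.00 = £14,312.25
Interest: £318,050.00 × ((1 + 0.012)^7 − 1) = £318,050.00 × 0.0870852… = £27,697.4514…
Total = £318,050.00 + £22,263.5000 + £27,697.4514… = £368,010.95

£368,010.95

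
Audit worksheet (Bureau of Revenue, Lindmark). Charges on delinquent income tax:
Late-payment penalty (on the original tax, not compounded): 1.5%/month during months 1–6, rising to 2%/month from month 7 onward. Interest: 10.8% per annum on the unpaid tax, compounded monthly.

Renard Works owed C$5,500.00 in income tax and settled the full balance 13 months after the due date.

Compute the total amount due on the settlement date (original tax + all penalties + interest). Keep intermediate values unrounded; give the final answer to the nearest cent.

C$7,444.42

Penalty, months 1–6: 6 × 1.5% × C$5,500.00 = C$495.00
Penalty, months 7–13: 7 × 2% × C$5,500.00 = C$770.00
Interest (10.8%/yr ÷ 12 = 0.9%/month): C$5,500.00 × ((1 + 0.009)^13 − 1) = C$679.4219…
Total = C$5,500.00 + C$1,265.0000 + C$679.4219… = C$7,444.42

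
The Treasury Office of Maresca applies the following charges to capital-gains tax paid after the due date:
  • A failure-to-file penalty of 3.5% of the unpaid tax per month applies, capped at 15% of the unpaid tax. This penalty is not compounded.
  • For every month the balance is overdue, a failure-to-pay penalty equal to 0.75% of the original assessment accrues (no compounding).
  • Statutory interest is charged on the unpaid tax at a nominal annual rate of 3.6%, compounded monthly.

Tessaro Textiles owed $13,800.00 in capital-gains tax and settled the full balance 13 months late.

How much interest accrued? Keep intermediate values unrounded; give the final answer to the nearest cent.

Interest (3.6%/yr ÷ 12 = 0.3%/month): $13,800.00 × ((1 + 0.003)^13 − 1) = $547.9950…

$547.99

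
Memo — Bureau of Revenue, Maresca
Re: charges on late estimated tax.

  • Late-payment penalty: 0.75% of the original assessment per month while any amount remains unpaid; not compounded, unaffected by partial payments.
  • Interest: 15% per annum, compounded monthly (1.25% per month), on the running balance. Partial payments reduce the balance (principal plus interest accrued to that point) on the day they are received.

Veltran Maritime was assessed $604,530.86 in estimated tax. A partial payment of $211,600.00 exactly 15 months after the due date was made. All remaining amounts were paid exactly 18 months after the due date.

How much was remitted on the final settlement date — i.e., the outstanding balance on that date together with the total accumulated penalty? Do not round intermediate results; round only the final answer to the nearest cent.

Balance at month 15: $604,530.8600 × (1 + 0.0125)^15 = $728,356.4221…
After $211,600.00 payment: $728,356.4221… − $211,600.00 = $516,756.4221…
Balance at month 18: $516,756.4221… × (1 + 0.0125)^3 = $536,378.0268…
Penalty: 18 × 0.75% × $604,530.86 = $81,611.67…
Final settlement = outstanding balance + penalty = $536,378.0268… + $81,611.67… = $617,989.69

$617,989.69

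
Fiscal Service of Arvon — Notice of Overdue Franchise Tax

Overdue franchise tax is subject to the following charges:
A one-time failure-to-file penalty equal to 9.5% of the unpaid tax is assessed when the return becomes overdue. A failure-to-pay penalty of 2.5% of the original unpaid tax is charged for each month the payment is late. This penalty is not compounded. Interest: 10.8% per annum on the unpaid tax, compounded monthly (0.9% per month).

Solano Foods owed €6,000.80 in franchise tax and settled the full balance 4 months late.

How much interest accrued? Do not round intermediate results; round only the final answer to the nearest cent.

€218.96

Interest: €6,000.80 × ((1 + 0.009)^4 − 1) = €6,000.80 × 0.0364889… = €218.9627…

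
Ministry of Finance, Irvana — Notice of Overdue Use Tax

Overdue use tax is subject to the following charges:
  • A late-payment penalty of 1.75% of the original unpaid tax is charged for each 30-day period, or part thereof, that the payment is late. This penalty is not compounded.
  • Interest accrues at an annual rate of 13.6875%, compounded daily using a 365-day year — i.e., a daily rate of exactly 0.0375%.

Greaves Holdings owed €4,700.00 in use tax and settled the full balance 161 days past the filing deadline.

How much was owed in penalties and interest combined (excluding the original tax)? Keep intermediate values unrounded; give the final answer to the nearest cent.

€785.95

Penalty periods: ⌈161/30⌉ = 6; penalty = 6 × 1.75% × €4,700.00 = €493.50
Interest: €4,700.00 × ((1 + 0.000375)^161 − 1) = €4,700.00 × 0.06222279… = €292.4471…
Penalties + interest = €493.5000 + €292.4471… = €785.95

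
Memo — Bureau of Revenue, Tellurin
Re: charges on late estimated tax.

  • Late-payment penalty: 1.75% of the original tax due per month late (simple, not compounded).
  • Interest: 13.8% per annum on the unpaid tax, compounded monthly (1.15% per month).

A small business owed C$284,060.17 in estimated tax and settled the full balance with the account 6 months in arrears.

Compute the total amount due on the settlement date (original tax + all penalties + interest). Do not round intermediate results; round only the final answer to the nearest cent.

C$334,058.86

Late-payment penalty: 6 × 1.75% × C$284,060.17 = C$29,826.32…
Interest: C$284,060.17 × ((1 + 0.0115)^6 − 1) = C$284,060.17 × 0.0710144… = C$20,172.3714…
Total = C$284,060.17 + C$29,826.3179… + C$20,172.3714… = C$334,058.86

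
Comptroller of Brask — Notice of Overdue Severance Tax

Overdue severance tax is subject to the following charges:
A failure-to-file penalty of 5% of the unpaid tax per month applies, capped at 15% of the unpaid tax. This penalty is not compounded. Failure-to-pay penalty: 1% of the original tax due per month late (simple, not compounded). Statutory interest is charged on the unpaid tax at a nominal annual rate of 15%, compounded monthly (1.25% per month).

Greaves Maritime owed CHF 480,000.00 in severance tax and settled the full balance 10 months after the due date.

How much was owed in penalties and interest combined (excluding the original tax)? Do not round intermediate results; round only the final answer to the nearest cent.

Failure-to-file: 10 × 5% × CHF 480,000.00 = CHF 240,000.00, capped at 15% × CHF 480,000.00 = CHF 72,000.00
Failure-to-pay penalty = 1% × CHF 480,000.00 × 10 mo = CHF 48,000.00
Interest: CHF 480,000.00 × ((1 + 0.0125)^10 − 1) = CHF 480,000.00 × 0.1322708… = CHF 63,489.9982…
Penalties + interest = CHF 120,000.0000 + CHF 63,489.9982… = CHF 183,490.00

CHF 183,490.00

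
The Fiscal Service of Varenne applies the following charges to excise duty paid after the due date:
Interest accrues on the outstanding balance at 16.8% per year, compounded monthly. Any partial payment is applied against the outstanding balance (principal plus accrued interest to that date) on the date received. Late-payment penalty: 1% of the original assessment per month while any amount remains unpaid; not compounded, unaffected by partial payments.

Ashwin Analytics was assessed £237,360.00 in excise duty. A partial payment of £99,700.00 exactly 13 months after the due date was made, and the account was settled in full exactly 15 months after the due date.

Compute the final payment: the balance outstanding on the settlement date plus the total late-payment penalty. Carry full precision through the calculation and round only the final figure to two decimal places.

Monthly rate = 16.8% ÷ 12 = 1.4%
Balance at month 13: £237,360.0000 × (1 + 0.014)^13 = £284,381.2431…
After £99,700.00 payment: £284,381.2431… − £99,700.00 = £184,681.2431…
Balance at month 15: £184,681.2431… × (1 + 0.014)^2 = £189,888.5154…
Penalty: 15 × 1% × £237,360.00 = £35,604.00
Final settlement = outstanding balance + penalty = £189,888.5154… + £35,604.00 = £225,492.52

£225,492.52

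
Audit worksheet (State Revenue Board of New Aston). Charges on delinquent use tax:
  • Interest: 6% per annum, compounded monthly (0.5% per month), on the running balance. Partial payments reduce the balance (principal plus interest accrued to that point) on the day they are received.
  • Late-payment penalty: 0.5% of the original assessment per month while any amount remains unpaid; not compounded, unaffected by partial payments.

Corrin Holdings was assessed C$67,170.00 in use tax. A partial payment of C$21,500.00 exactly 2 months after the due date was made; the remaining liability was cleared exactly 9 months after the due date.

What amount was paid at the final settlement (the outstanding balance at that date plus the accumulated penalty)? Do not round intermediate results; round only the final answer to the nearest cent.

Balance at month 2: C$67,170.0000 × (1 + 0.005)^2 = C$67,843.3793…
After C$21,500.00 payment: C$67,843.3793… − C$21,500.00 = C$46,343.3793…
Balance at month 9: C$46,343.3793… × (1 + 0.005)^7 = C$47,989.9316…
Penalty: 9 × 0.5% × C$67,170.00 = C$3,022.65
Final settlement = outstanding balance + penalty = C$47,989.9316… + C$3,022.65 = C$51,012.58

C$51,012.58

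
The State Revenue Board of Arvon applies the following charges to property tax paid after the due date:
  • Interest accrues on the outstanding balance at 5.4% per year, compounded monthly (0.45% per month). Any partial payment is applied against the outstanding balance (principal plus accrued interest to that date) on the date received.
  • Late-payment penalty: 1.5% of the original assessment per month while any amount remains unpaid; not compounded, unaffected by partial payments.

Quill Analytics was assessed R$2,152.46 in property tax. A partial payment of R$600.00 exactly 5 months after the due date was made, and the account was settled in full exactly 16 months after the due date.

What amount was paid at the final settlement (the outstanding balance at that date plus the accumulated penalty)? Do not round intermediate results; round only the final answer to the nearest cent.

R$2,198.99

Balance at month 5: R$2,152.4600 × (1 + 0.0045)^5 = R$2,201.3282…
After R$600.00 payment: R$2,201.3282… − R$600.00 = R$1,601.3282…
Balance at month 16: R$1,601.3282… × (1 + 0.0045)^11 = R$1,682.4017…
Penalty: 16 × 1.5% × R$2,152.46 = R$516.59…
Final settlement = outstanding balance + penalty = R$1,682.4017… + R$516.59… = R$2,198.99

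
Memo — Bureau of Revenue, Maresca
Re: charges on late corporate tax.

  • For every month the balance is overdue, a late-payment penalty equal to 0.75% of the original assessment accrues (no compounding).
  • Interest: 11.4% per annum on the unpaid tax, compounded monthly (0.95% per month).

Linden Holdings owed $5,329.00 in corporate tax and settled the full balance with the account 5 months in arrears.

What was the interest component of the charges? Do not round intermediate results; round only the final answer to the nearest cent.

$257.98

Interest: $5,329.00 × ((1 + 0.0095)^5 − 1) = $5,329.00 × 0.0484111… = $257.9828…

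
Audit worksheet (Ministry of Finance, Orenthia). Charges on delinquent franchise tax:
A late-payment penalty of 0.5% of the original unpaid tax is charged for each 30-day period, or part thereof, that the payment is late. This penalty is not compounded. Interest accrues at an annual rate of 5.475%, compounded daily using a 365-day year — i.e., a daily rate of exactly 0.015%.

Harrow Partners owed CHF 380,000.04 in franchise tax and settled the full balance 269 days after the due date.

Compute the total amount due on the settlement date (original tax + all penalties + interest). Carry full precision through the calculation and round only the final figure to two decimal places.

Penalty periods: ⌈269/30⌉ = 9; penalty = 9 × 0.5% × CHF 380,000.04 = CHF 17,100.00…
Interest: CHF 380,000.04 × ((1 + 0.00015)^269 − 1) = CHF 380,000.04 × 0.04117197… = CHF 15,645.3507…
Total = CHF 380,000.04 + CHF 17,100.0018 + CHF 15,645.3507… = CHF 412,745.39

CHF 412,745.39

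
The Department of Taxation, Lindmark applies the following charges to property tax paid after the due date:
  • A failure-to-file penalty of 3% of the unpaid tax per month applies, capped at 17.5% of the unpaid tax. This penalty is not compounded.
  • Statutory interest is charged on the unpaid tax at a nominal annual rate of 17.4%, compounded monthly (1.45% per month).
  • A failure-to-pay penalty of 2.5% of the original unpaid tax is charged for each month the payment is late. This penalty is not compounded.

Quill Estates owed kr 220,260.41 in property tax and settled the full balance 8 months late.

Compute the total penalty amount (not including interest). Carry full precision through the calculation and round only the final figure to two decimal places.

Failure-to-file: 8 × 3% × kr 220,260.41 = kr 52,862.50…, capped at 17.5% × kr 220,260.41 = kr 38,545.57…
Failure-to-pay penalty = 2.5% × kr 220,260.41 × 8 mo = kr 44,052.08…
Total penalty = kr 38,545.57… + kr 44,052.08… = kr 82,597.65

kr 82,597.65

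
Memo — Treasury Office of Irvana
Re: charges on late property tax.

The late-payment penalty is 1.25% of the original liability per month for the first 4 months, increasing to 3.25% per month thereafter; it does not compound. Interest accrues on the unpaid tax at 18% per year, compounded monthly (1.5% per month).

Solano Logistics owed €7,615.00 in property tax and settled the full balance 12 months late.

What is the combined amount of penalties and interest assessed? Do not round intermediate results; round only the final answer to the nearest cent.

€3,850.28

Penalty, months 1–4: 4 × 1.25% × €7,615.00 = €380.75
Penalty, months 5–12: 8 × 3.25% × €7,615.00 = €1,979.90
Interest: €7,615.00 × ((1 + 0.015)^12 − 1) = €7,615.00 × 0.1956182… = €1,489.6324…
Penalties + interest = €2,360.6500 + €1,489.6324… = €3,850.28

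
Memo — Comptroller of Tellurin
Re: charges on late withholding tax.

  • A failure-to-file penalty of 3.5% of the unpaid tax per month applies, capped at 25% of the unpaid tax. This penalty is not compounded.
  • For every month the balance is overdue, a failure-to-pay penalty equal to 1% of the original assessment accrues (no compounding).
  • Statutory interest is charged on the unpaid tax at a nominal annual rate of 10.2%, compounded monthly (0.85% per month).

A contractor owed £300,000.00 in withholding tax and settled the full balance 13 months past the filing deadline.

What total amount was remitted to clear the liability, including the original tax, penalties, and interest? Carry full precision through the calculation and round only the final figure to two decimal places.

£448,894.48

Failure-to-file: 13 × 3.5% × £300,000.00 = £136,500.00, capped at 25% × £300,000.00 = £75,000.00
Failure-to-pay penalty: 13 × 1% × £300,000.00 = £39,000.00
Interest: £300,000.00 × ((1 + 0.0085)^13 − 1) = £300,000.00 × 0.1163149… = £34,894.4790…
Total = £300,000.00 + £114,000.0000 + £34,894.4790… = £448,894.48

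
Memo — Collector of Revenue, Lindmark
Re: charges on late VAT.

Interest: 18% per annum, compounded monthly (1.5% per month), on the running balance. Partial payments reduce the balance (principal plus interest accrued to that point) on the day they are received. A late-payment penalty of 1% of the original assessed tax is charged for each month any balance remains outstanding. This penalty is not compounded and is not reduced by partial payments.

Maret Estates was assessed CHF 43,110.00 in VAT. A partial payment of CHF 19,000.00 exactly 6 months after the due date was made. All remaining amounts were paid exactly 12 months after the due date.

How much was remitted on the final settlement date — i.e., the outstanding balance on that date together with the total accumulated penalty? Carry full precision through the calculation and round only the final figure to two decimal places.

Balance at month 6: CHF 43,110.0000 × (1 + 0.015)^6 = CHF 47,138.3391…
After CHF 19,000.00 payment: CHF 47,138.3391… − CHF 19,000.00 = CHF 28,138.3391…
Balance at month 12: CHF 28,138.3391… × (1 + 0.015)^6 = CHF 30,767.6774…
Penalty: 12 × 1% × CHF 43,110.00 = CHF 5,173.20
Final settlement = outstanding balance + penalty = CHF 30,767.6774… + CHF 5,173.20 = CHF 35,940.88

CHF 35,940.88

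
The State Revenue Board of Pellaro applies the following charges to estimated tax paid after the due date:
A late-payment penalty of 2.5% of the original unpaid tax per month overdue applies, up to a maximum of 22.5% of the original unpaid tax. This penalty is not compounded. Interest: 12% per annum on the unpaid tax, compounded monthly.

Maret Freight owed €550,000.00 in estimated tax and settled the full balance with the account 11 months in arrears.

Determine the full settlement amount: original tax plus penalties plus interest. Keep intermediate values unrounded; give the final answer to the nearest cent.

Penalty (uncapped): 11 × 2.5% × €550,000.00 = €151,250.00; cap = 22.5% × €550,000.00 = €123,750.00 → penalty = €123,750.00
Interest (12%/yr ÷ 12 = 1%/month): €550,000.00 × ((1 + 0.01)^11 − 1) = €63,617.5907…
Total = €550,000.00 + €123,750.0000 + €63,617.5907… = €737,367.59

€737,367.59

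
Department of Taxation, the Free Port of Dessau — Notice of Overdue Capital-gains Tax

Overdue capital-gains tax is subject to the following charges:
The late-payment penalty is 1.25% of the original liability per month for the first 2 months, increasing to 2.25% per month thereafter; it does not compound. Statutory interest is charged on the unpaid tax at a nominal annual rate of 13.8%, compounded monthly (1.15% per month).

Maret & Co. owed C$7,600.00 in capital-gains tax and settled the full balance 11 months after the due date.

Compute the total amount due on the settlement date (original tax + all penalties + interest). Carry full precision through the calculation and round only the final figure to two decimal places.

Penalty, months 1–2: 2 × 1.25% × C$7,600.00 = C$190.00
Penalty, months 3–11: 9 × 2.25% × C$7,600.00 = C$1,539.00
Interest: C$7,600.00 × ((1 + 0.0115)^11 − 1) = C$7,600.00 × 0.1340306… = C$1,018.6323…
Total = C$7,600.00 + C$1,729.0000 + C$1,018.6323… = C$10,347.63

C$10,347.63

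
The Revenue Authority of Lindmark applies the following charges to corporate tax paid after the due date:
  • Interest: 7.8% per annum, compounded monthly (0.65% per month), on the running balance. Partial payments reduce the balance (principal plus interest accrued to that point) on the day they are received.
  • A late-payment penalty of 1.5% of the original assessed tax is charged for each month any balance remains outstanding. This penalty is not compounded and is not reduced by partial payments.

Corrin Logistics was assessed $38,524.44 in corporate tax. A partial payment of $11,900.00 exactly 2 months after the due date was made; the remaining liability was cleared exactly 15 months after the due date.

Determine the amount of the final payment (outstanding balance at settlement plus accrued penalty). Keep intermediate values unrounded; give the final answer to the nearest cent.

$38,178.67

Balance at month 2: $38,524.4400 × (1 + 0.0065)^2 = $39,026.8854…
After $11,900.00 payment: $39,026.8854… − $11,900.00 = $27,126.8854…
Balance at month 15: $27,126.8854… × (1 + 0.0065)^13 = $29,510.6695…
Penalty: 15 × 1.5% × $38,524.44 = $8,668.00…
Final settlement = outstanding balance + penalty = $29,510.6695… + $8,668.00… = $38,178.67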